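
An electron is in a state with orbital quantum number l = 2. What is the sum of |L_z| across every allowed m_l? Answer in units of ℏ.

Σ|L_z| = 6 ℏ

m_l ∈ {-2, -1, 0, 1, 2}.
Σ|m_l| = 2·2(2+1)/2 = 6.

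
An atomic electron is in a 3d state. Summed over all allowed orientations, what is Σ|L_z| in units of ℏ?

The 3d subshell has l = 2.
m_l ∈ {-2, -1, 0, 1, 2}.
Σ|m_l| = 2(1+2+…+2) = 6.

Σ|L_z| = 6 ℏ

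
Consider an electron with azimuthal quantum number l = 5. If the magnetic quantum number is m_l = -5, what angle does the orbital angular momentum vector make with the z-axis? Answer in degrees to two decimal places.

θ ≈ 155.91°

|L| = √(l(l+1)) ℏ = √30 ℏ.
L_z = m_l ℏ = −5ℏ.
cos θ = L_z/|L| = -5/√30, so θ ≈ 155.91°.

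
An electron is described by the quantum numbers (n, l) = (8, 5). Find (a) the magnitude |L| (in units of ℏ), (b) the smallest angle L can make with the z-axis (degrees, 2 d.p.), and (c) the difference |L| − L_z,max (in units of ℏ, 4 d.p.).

|L| = √30 ℏ ≈ 5.477ℏ; θ_min ≈ 24.09°; |L|−L_z,max ≈ 0.4772ℏ

|L| = ℏ√(5·6) = √30 ℏ ≈ 5.477ℏ.
cos θ_min = 5/√30, so θ_min ≈ 24.09°.
|L| − L_z,max = (√30 − 5)ℏ ≈ 0.4772ℏ.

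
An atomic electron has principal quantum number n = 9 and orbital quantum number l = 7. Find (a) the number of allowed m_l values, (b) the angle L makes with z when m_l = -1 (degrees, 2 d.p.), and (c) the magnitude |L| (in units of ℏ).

15 values; θ(m_l=-1) ≈ 97.68°; |L| = 2√14 ℏ ≈ 7.483ℏ

There are 2l+1 = 15 values of m_l.
For m_l = -1: cos θ = -1/√56, θ ≈ 97.68°.
|L| = ℏ√(7·8) = 2√14 ℏ ≈ 7.483ℏ.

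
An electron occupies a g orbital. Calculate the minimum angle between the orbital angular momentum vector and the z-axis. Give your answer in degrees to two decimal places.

θ_min ≈ 26.57°

G corresponds to l = 4.
|L|² = l(l+1)ℏ² = 20ℏ², so |L| = 2√5 ℏ.
The smallest angle corresponds to the largest L_z, i.e. m_l = l = 4, giving L_z = 4ℏ.
cos θ_min = 4/√20, so θ_min ≈ 26.57°.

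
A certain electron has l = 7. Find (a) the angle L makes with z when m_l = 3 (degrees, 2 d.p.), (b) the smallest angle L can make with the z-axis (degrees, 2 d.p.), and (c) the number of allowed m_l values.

For m_l = 3: cos θ = 3/√56, θ ≈ 66.37°.
cos θ_min = 7/√56, so θ_min ≈ 20.70°.
There are 2l+1 = 15 values of m_l.

θ(m_l=3) ≈ 66.37°; θ_min ≈ 20.70°; 15 values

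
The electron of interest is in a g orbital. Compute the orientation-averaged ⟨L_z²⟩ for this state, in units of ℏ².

The letter g corresponds to l = 4.
m_l ∈ {-4, -3, -2, -1, 0, 1, 2, 3, 4}.
⟨L_z²⟩ = ℏ²·(Σ m_l²)/(2l+1) = ℏ²·60/9 = 6.667ℏ².

⟨L_z²⟩ = 6.667 ℏ²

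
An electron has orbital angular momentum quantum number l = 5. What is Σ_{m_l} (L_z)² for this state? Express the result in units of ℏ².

The allowed m_l values are -5, -4, -3, -2, -1, 0, 1, 2, 3, 4, 5.
Summing m² from −5 to 5: Σ m_l² = 110.

Σ(L_z)² = 110 ℏ²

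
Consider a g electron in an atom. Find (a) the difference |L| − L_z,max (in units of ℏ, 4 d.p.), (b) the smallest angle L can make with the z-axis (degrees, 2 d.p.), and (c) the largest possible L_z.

For a g orbital, l = 4.
|L| − L_z,max = (2√5 − 4)ℏ ≈ 0.4721ℏ.
cos θ_min = 4/√20, so θ_min ≈ 26.57°.
L_z,max = lℏ = 4ℏ.

|L|−L_z,max ≈ 0.4721ℏ; θ_min ≈ 26.57°; L_z,max = 4ℏ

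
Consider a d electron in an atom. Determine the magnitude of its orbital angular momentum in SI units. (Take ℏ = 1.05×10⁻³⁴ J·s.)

A d state has l = 2.
|L| = ℏ√(l(l+1)) = ℏ√(2·3) = √6 ℏ
Numerically, |L| = 2.449 × (1.05×10⁻³⁴ J·s) = 2.57×10⁻³⁴ J·s.

|L| = 2.57×10⁻³⁴ J·s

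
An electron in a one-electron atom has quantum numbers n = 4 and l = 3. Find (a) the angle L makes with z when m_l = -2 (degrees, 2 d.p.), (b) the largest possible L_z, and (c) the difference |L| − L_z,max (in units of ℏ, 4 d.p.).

For m_l = -2: cos θ = -2/√12, θ ≈ 125.26°.
L_z,max = lℏ = 3ℏ.
|L| − L_z,max = (2√3 − 3)ℏ ≈ 0.4641ℏ.

θ(m_l=-2) ≈ 125.26°; L_z,max = 3ℏ; |L|−L_z,max ≈ 0.4641ℏ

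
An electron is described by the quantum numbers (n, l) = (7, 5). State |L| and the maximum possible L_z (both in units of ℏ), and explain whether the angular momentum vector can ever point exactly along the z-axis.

No: L_z,max = 5ℏ < |L| = √30 ℏ ≈ 5.477ℏ

|L| = √30 ℏ ≈ 5.4772ℏ, while L_z,max = lℏ = 5ℏ.
Since |L| > L_z,max, the vector can never point exactly along z; the closest it comes is θ_min = arccos(5/√30) ≈ 24.1°.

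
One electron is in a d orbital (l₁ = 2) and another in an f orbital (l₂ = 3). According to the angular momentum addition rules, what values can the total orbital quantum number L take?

L = 1, 2, 3, 4, 5

By the triangle rule, |l₁ − l₂| ≤ L ≤ l₁ + l₂.
Allowed values: L = 1, 2, 3, 4, 5.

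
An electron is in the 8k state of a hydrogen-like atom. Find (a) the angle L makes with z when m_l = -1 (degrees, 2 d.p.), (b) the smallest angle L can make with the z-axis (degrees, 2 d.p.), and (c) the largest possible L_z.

θ(m_l=-1) ≈ 97.68°; θ_min ≈ 20.70°; L_z,max = 7ℏ

8k means n = 8, l = 7.
For m_l = -1: cos θ = -1/√56, θ ≈ 97.68°.
cos θ_min = 7/√56, so θ_min ≈ 20.70°.
L_z,max = lℏ = 7ℏ.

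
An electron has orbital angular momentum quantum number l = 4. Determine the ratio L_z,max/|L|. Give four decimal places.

L_z,max/|L| = 0.8944

|L| = 2√5 ℏ ≈ 4.4721ℏ, while L_z,max = lℏ = 4ℏ.
L_z,max/|L| = 4/√20 = 0.8944.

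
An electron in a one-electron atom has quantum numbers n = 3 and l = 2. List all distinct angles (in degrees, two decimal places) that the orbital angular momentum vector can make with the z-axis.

|L| = ℏ√(l(l+1)) = √6 ℏ.
cos θ = m_l/√6 for each m_l ∈ {-2, -1, 0, 1, 2}.

θ ∈ {35.26°, 65.91°, 90.00°, 114.09°, 144.74°}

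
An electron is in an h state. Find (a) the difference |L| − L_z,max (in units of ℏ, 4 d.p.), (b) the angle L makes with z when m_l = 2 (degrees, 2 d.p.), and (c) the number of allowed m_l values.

For an h orbital, l = 5.
|L| − L_z,max = (√30 − 5)ℏ ≈ 0.4772ℏ.
For m_l = 2: cos θ = 2/√30, θ ≈ 68.58°.
There are 2l+1 = 11 values of m_l.

|L|−L_z,max ≈ 0.4772ℏ; θ(m_l=2) ≈ 68.58°; 11 values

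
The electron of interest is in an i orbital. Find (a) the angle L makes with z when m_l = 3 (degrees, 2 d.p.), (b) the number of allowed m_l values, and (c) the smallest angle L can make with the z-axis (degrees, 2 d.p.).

For an i orbital, l = 6.
For m_l = 3: cos θ = 3/√42, θ ≈ 62.42°.
There are 2l+1 = 13 values of m_l.
cos θ_min = 6/√42, so θ_min ≈ 22.21°.

θ(m_l=3) ≈ 62.42°; 13 values; θ_min ≈ 22.21°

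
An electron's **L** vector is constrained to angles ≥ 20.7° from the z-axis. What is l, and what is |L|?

cos²θ_min = l/(l+1) = 0.8751.
Solving: l = 7.
Then |L| = ℏ√(7·8) = 2√14 ℏ.

l = 7, |L| = 2√14 ℏ ≈ 7.483ℏ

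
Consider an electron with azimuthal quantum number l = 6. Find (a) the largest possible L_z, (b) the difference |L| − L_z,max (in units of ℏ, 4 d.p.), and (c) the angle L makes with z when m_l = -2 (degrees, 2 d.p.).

L_z,max = 6ℏ; |L|−L_z,max ≈ 0.4807ℏ; θ(m_l=-2) ≈ 107.98°

L_z,max = lℏ = 6ℏ.
|L| − L_z,max = (√42 − 6)ℏ ≈ 0.4807ℏ.
For m_l = -2: cos θ = -2/√42, θ ≈ 107.98°.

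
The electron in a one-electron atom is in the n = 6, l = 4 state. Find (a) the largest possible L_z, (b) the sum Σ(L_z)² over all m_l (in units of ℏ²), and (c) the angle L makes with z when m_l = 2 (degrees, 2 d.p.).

L_z,max = lℏ = 4ℏ.
Σ m_l² = 60, so Σ(L_z)² = 60 ℏ².
For m_l = 2: cos θ = 2/√20, θ ≈ 63.43°.

L_z,max = 4ℏ; Σ(L_z)² = 60 ℏ²; θ(m_l=2) ≈ 63.43°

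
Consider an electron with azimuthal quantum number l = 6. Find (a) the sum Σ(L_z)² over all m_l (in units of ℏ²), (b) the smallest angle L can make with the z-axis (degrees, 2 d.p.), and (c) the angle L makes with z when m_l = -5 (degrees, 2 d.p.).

Σ(L_z)² = 182 ℏ²; θ_min ≈ 22.21°; θ(m_l=-5) ≈ 140.49°

Σ m_l² = 182, so Σ(L_z)² = 182 ℏ².
cos θ_min = 6/√42, so θ_min ≈ 22.21°.
For m_l = -5: cos θ = -5/√42, θ ≈ 140.49°.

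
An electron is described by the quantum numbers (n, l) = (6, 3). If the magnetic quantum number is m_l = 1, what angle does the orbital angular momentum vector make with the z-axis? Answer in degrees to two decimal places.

θ ≈ 73.22°

|L| = ℏ√(l(l+1)) = 2√3 ℏ.
L_z = m_l ℏ = 1ℏ.
cos θ = L_z/|L| = 1/√12, so θ ≈ 73.22°.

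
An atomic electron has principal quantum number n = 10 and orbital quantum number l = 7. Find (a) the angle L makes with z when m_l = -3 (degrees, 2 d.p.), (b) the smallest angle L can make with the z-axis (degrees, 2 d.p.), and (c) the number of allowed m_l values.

For m_l = -3: cos θ = -3/√56, θ ≈ 113.63°.
cos θ_min = 7/√56, so θ_min ≈ 20.70°.
There are 2l+1 = 15 values of m_l.

θ(m_l=-3) ≈ 113.63°; θ_min ≈ 20.70°; 15 values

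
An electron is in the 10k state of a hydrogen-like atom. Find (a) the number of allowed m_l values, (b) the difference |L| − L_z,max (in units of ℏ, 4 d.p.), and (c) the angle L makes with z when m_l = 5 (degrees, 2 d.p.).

The 10k subshell has l = 7.
There are 2l+1 = 15 values of m_l.
|L| − L_z,max = (2√14 − 7)ℏ ≈ 0.4833ℏ.
For m_l = 5: cos θ = 5/√56, θ ≈ 48.08°.

15 values; |L|−L_z,max ≈ 0.4833ℏ; θ(m_l=5) ≈ 48.08°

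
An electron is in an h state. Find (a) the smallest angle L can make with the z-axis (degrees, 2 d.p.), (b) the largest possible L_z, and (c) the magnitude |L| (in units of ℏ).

For an h orbital, l = 5.
cos θ_min = 5/√30, so θ_min ≈ 24.09°.
L_z,max = lℏ = 5ℏ.
|L| = ℏ√(5·6) = √30 ℏ ≈ 5.477ℏ.

θ_min ≈ 24.09°; L_z,max = 5ℏ; |L| = √30 ℏ ≈ 5.477ℏ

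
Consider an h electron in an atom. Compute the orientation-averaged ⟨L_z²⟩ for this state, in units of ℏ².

⟨L_z²⟩ = 10 ℏ²

H corresponds to l = 5.
The allowed m_l values are -5, -4, -3, -2, -1, 0, 1, 2, 3, 4, 5.
⟨L_z²⟩ = ℏ²·l(l+1)/3 = 10ℏ².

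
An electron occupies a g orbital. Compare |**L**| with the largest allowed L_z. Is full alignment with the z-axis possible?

For a g orbital, l = 4.
|L| = 2√5 ℏ ≈ 4.4721ℏ, while L_z,max = lℏ = 4ℏ.
Since |L| > L_z,max, the vector can never point exactly along z; the closest it comes is θ_min = arccos(4/√20) ≈ 26.6°.

No: L_z,max = 4ℏ < |L| = 2√5 ℏ ≈ 4.472ℏ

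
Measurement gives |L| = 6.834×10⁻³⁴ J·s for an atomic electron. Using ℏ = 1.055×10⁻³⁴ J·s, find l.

l = 6

In units of ℏ, |L| ≈ 6.478.
Set l(l+1) = 41.96; the integer solution is l = 6.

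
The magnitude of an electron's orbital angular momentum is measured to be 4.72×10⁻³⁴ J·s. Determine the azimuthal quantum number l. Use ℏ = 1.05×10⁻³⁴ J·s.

l = 4

In units of ℏ, |L| ≈ 4.495.
l(l+1) ≈ 4.495² ≈ 20.21, so l = 4.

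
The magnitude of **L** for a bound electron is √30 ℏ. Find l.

l = 5

(|L|/ℏ)² = l(l+1) = 30.
The positive root is l = 5.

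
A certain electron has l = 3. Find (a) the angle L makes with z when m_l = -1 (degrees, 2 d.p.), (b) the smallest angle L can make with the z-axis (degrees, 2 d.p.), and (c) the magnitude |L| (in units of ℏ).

For m_l = -1: cos θ = -1/√12, θ ≈ 106.78°.
cos θ_min = 3/√12, so θ_min ≈ 30.00°.
|L| = ℏ√(3·4) = 2√3 ℏ ≈ 3.464ℏ.

θ(m_l=-1) ≈ 106.78°; θ_min ≈ 30.00°; |L| = 2√3 ℏ ≈ 3.464ℏ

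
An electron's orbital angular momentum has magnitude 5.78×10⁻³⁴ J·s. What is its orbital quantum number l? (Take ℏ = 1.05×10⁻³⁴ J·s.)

l = 5

|L|/ℏ = (5.78×10⁻³⁴)/(1.05×10⁻³⁴) ≈ 5.505.
(|L|/ℏ)² = l(l+1) ≈ 30.30 ⇒ l = 5.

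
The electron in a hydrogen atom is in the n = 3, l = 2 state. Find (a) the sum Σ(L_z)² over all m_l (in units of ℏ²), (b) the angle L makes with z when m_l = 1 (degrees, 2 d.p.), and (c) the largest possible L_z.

Σ(L_z)² = 10 ℏ²; θ(m_l=1) ≈ 65.91°; L_z,max = 2ℏ

Σ m_l² = 10, so Σ(L_z)² = 10 ℏ².
For m_l = 1: cos θ = 1/√6, θ ≈ 65.91°.
L_z,max = lℏ = 2ℏ.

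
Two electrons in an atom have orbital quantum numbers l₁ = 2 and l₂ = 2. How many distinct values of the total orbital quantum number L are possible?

5

The total orbital quantum number L ranges from |l₁ − l₂| to l₁ + l₂ in integer steps.
So L can be 0, 1, 2, 3, 4.
That is 5 values.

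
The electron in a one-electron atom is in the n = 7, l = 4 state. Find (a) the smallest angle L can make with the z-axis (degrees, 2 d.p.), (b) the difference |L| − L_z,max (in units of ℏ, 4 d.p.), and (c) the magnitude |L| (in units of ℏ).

θ_min ≈ 26.57°; |L|−L_z,max ≈ 0.4721ℏ; |L| = 2√5 ℏ ≈ 4.472ℏ

cos θ_min = 4/√20, so θ_min ≈ 26.57°.
|L| − L_z,max = (2√5 − 4)ℏ ≈ 0.4721ℏ.
|L| = ℏ√(4·5) = 2√5 ℏ ≈ 4.472ℏ.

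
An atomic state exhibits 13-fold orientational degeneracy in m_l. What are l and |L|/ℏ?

l = 6, |L| = √42 ℏ ≈ 6.481ℏ

13 = 2l + 1, so l = (13−1)/2 = 6.
|L| = ℏ√(l(l+1)) = ℏ√(6·7) = √42 ℏ.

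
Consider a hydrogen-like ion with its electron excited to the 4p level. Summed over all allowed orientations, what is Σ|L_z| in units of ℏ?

The 4p level has l = 1.
The allowed m_l values are -1, 0, 1.
Σ|m_l| = 2(1+2+…+1) = 2.

Σ|L_z| = 2 ℏ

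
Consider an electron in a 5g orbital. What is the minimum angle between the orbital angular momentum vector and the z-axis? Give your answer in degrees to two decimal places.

θ_min ≈ 26.57°

For 5g, l = 4.
|L|² = l(l+1)ℏ² = 20ℏ², so |L| = 2√5 ℏ.
The smallest angle corresponds to the largest L_z, i.e. m_l = l = 4, giving L_z = 4ℏ.
cos θ_min = 4/√20, so θ_min ≈ 26.57°.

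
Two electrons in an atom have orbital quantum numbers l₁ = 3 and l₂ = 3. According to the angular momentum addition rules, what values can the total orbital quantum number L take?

The total orbital quantum number L ranges from |l₁ − l₂| to l₁ + l₂ in integer steps.
L ∈ {0, 1, 2, 3, 4, 5, 6}.

L = 0, 1, 2, 3, 4, 5, 6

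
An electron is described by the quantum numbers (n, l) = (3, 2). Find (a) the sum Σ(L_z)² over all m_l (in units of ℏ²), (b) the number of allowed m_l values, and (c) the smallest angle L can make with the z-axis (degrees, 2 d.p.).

Σ(L_z)² = 10 ℏ²; 5 values; θ_min ≈ 35.26°

Σ m_l² = 10, so Σ(L_z)² = 10 ℏ².
There are 2l+1 = 5 values of m_l.
cos θ_min = 2/√6, so θ_min ≈ 35.26°.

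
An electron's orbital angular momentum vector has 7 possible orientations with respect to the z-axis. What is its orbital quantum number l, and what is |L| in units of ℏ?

l = 3, |L| = 2√3 ℏ ≈ 3.464ℏ

7 = 2l + 1, so l = (7−1)/2 = 3.
|L| = ℏ√(l(l+1)) = ℏ√(3·4) = 2√3 ℏ.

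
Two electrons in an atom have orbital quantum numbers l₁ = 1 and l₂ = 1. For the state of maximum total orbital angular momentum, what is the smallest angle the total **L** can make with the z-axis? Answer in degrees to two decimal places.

θ_min ≈ 35.26°

The total orbital quantum number L ranges from |l₁ − l₂| to l₁ + l₂ in integer steps.
So L can be 0, 1, 2.
The maximum is L = 2, with |L_tot| = ℏ√(2·3) = √6 ℏ.
The minimum angle with z is arccos(2/√6) ≈ 35.26°.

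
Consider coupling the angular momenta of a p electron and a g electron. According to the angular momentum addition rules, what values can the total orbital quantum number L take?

The total orbital quantum number L ranges from |l₁ − l₂| to l₁ + l₂ in integer steps.
L ∈ {3, 4, 5}.

L = 3, 4, 5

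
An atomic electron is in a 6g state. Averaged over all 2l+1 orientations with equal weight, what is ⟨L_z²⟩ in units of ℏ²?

6g means n = 6, l = 4.
The allowed m_l values are -4, -3, -2, -1, 0, 1, 2, 3, 4.
⟨L_z²⟩ = ℏ²·l(l+1)/3 = 6.667ℏ².

⟨L_z²⟩ = 6.667 ℏ²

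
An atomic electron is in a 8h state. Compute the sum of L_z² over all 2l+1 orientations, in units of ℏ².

Σ(L_z)² = 110 ℏ²

8h means n = 8, l = 5.
m_l runs from −5 to 5, i.e. {-5, -4, -3, -2, -1, 0, 1, 2, 3, 4, 5}.
Σ m_l² = 2·(1 + 4 + 9 + 16 + 25) = 110.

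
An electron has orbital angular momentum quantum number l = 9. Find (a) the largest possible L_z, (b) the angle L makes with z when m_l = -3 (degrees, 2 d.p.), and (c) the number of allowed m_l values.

L_z,max = 9ℏ; θ(m_l=-3) ≈ 108.43°; 19 values

L_z,max = lℏ = 9ℏ.
For m_l = -3: cos θ = -3/√90, θ ≈ 108.43°.
There are 2l+1 = 19 values of m_l.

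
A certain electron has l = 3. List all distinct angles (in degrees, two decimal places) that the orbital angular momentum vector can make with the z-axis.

|L| = √(l(l+1)) ℏ = 2√3 ℏ.
cos θ = m_l/√12 for each m_l ∈ {-3, -2, -1, 0, 1, 2, 3}.

θ ∈ {30.00°, 54.74°, 73.22°, 90.00°, 106.78°, 125.26°, 150.00°}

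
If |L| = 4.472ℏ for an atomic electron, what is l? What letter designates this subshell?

|L| = ℏ√(l(l+1)), so l(l+1) = 20.
Solving: l = 4.

l = 4 (g orbital)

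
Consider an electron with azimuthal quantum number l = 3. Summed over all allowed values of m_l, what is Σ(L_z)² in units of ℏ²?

m_l runs from −3 to 3, i.e. {-3, -2, -1, 0, 1, 2, 3}.
Summing m² from −3 to 3: Σ m_l² = 28.

Σ(L_z)² = 28 ℏ²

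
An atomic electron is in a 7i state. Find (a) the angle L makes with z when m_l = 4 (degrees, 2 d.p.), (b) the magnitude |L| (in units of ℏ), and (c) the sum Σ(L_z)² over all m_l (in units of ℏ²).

θ(m_l=4) ≈ 51.89°; |L| = √42 ℏ ≈ 6.481ℏ; Σ(L_z)² = 182 ℏ²

For 7i, l = 6.
For m_l = 4: cos θ = 4/√42, θ ≈ 51.89°.
|L| = ℏ√(6·7) = √42 ℏ ≈ 6.481ℏ.
Σ m_l² = 182, so Σ(L_z)² = 182 ℏ².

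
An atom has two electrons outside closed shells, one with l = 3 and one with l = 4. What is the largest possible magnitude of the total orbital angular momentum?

|L_tot|_max = 2√14 ℏ ≈ 7.483ℏ

Angular momentum addition gives L = |l₁ − l₂|, …, l₁ + l₂.
So L can be 1, 2, 3, 4, 5, 6, 7.
The largest magnitude corresponds to L = 7: |L_tot| = ℏ√(7·8) = 2√14 ℏ.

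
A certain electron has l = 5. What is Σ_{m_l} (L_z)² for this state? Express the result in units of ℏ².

Σ(L_z)² = 110 ℏ²

The allowed m_l values are -5, -4, -3, -2, -1, 0, 1, 2, 3, 4, 5.
Σ m_l² = l(l+1)(2l+1)/3 = 5·6·11/3 = 110.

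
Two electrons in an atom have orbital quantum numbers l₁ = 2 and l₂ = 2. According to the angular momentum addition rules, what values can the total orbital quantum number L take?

L = 0, 1, 2, 3, 4

L runs from |2 − 2| = 0 to 2 + 2 = 4.
L ∈ {0, 1, 2, 3, 4}.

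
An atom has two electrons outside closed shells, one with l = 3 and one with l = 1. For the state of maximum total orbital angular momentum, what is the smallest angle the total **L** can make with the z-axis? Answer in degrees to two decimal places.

θ_min ≈ 26.57°

By the triangle rule, |l₁ − l₂| ≤ L ≤ l₁ + l₂.
L ∈ {2, 3, 4}.
The maximum is L = 4, with |L_tot| = ℏ√(4·5) = 2√5 ℏ.
The minimum angle with z is arccos(4/√20) ≈ 26.57°.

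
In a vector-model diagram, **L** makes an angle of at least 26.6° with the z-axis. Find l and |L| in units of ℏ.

l = 4, |L| = 2√5 ℏ ≈ 4.472ℏ

At minimum angle, m_l = l, so cos θ = l/√(l(l+1)); cos²θ = l/(l+1) = 0.7995.
Thus l = 0.7995/(1 − 0.7995) ≈ 4.
Then |L| = ℏ√(4·5) = 2√5 ℏ.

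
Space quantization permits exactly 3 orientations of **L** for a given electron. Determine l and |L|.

l = 1, |L| = √2 ℏ ≈ 1.414ℏ

Since there are 2l+1 = 3 values of m_l, l = 1.
|L| = ℏ√(l(l+1)) = ℏ√(1·2) = √2 ℏ.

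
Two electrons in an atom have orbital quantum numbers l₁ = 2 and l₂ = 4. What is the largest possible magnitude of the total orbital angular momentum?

The total orbital quantum number L ranges from |l₁ − l₂| to l₁ + l₂ in integer steps.
L ∈ {2, 3, 4, 5, 6}.
The largest magnitude corresponds to L = 6: |L_tot| = ℏ√(6·7) = √42 ℏ.

|L_tot|_max = √42 ℏ ≈ 6.481ℏ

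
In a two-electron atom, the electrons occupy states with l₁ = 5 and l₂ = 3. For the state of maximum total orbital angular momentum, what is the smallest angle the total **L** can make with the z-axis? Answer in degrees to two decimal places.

By the triangle rule, |l₁ − l₂| ≤ L ≤ l₁ + l₂.
Allowed values: L = 2, 3, 4, 5, 6, 7, 8.
The maximum is L = 8, with |L_tot| = ℏ√(8·9) = 6√2 ℏ.
The minimum angle with z is arccos(8/√72) ≈ 19.47°.

θ_min ≈ 19.47°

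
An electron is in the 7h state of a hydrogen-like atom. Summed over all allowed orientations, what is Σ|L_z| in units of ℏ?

Σ|L_z| = 30 ℏ

For 7h, l = 5.
m_l ∈ {-5, -4, -3, -2, -1, 0, 1, 2, 3, 4, 5}.
Σ|m_l| = 2(1+2+…+5) = 30.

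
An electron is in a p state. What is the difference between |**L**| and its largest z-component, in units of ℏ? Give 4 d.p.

|L| − L_z,max ≈ 0.4142ℏ

A p state has l = 1.
|L| = √2 ℏ ≈ 1.4142ℏ, while L_z,max = lℏ = 1ℏ.
The difference is (√2 − 1)ℏ ≈ 0.4142ℏ.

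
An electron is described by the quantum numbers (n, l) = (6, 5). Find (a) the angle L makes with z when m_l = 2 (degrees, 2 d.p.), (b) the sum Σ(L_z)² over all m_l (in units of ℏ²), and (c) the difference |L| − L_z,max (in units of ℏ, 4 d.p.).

θ(m_l=2) ≈ 68.58°; Σ(L_z)² = 110 ℏ²; |L|−L_z,max ≈ 0.4772ℏ

For m_l = 2: cos θ = 2/√30, θ ≈ 68.58°.
Σ m_l² = 110, so Σ(L_z)² = 110 ℏ².
|L| − L_z,max = (√30 − 5)ℏ ≈ 0.4772ℏ.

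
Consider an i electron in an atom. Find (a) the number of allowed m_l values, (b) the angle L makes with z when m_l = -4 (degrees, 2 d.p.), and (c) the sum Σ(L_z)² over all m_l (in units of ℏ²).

13 values; θ(m_l=-4) ≈ 128.11°; Σ(L_z)² = 182 ℏ²

The letter i corresponds to l = 6.
There are 2l+1 = 13 values of m_l.
For m_l = -4: cos θ = -4/√42, θ ≈ 128.11°.
Σ m_l² = 182, so Σ(L_z)² = 182 ℏ².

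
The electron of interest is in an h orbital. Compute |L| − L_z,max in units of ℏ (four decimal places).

For an h orbital, l = 5.
|L| = √30 ℏ ≈ 5.4772ℏ, while L_z,max = lℏ = 5ℏ.
The difference is (√30 − 5)ℏ ≈ 0.4772ℏ.

|L| − L_z,max ≈ 0.4772ℏ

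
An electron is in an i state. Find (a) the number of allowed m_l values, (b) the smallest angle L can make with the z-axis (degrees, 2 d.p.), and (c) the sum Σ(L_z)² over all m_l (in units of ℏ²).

13 values; θ_min ≈ 22.21°; Σ(L_z)² = 182 ℏ²

An i state has l = 6.
There are 2l+1 = 13 values of m_l.
cos θ_min = 6/√42, so θ_min ≈ 22.21°.
Σ m_l² = 182, so Σ(L_z)² = 182 ℏ².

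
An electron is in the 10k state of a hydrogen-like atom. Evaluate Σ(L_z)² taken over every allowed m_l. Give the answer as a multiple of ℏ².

Σ(L_z)² = 280 ℏ²

The 10k subshell has l = 7.
The allowed m_l values are -7, -6, -5, -4, -3, -2, -1, 0, 1, 2, 3, 4, 5, 6, 7.
Σ m_l² = 2·(1 + 4 + 9 + 16 + 25 + 36 + 49) = 280.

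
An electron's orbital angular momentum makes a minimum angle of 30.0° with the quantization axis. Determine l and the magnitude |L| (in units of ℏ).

cos²θ_min = l/(l+1) = 0.7500.
Solving: l = 3.
Then |L| = ℏ√(3·4) = 2√3 ℏ.

l = 3, |L| = 2√3 ℏ ≈ 3.464ℏ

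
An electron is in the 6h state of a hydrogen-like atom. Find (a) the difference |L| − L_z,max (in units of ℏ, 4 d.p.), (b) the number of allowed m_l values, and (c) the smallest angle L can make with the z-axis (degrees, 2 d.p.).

|L|−L_z,max ≈ 0.4772ℏ; 11 values; θ_min ≈ 24.09°

6h means n = 6, l = 5.
|L| − L_z,max = (√30 − 5)ℏ ≈ 0.4772ℏ.
There are 2l+1 = 11 values of m_l.
cos θ_min = 5/√30, so θ_min ≈ 24.09°.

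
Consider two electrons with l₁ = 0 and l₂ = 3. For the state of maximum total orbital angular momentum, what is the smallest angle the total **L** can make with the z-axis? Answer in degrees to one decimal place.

By the triangle rule, |l₁ − l₂| ≤ L ≤ l₁ + l₂.
Allowed values: L = 3.
The maximum is L = 3, with |L_tot| = ℏ√(3·4) = 2√3 ℏ.
The minimum angle with z is arccos(3/√12) ≈ 30.0°.

θ_min ≈ 30.0°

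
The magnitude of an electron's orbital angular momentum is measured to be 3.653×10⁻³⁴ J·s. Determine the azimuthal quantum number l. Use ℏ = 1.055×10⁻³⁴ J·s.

l = 3

Dividing by ℏ: |L|/ℏ ≈ 3.463.
Set l(l+1) = 11.99; the integer solution is l = 3.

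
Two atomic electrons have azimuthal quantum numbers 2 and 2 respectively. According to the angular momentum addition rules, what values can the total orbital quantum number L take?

L = 0, 1, 2, 3, 4

L runs from |2 − 2| = 0 to 2 + 2 = 4.
L ∈ {0, 1, 2, 3, 4}.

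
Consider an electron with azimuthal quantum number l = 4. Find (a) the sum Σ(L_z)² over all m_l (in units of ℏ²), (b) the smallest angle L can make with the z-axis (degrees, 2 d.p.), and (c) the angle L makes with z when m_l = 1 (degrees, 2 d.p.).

Σ m_l² = 60, so Σ(L_z)² = 60 ℏ².
cos θ_min = 4/√20, so θ_min ≈ 26.57°.
For m_l = 1: cos θ = 1/√20, θ ≈ 77.08°.

Σ(L_z)² = 60 ℏ²; θ_min ≈ 26.57°; θ(m_l=1) ≈ 77.08°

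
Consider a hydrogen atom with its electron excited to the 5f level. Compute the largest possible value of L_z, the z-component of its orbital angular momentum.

The 5f level has l = 3.
L_z = m_l ℏ with m_l ∈ {−3, …, 3}; the maximum is m_l = 3.

L_z,max = 3ℏ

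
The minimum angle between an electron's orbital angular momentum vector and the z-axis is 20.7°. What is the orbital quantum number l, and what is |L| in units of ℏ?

l = 7, |L| = 2√14 ℏ ≈ 7.483ℏ

At minimum angle, m_l = l, so cos θ = l/√(l(l+1)); cos²θ = l/(l+1) = 0.8751.
l = cos²θ/sin²θ ≈ 7.
Then |L| = ℏ√(7·8) = 2√14 ℏ.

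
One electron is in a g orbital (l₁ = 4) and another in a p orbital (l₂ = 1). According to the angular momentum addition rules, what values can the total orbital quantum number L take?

L = 3, 4, 5

By the triangle rule, |l₁ − l₂| ≤ L ≤ l₁ + l₂.
L ∈ {3, 4, 5}.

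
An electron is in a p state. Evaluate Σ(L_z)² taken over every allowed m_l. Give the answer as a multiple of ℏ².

A p state has l = 1.
m_l ∈ {-1, 0, 1}.
Summing m² from −1 to 1: Σ m_l² = 2.

Σ(L_z)² = 2 ℏ²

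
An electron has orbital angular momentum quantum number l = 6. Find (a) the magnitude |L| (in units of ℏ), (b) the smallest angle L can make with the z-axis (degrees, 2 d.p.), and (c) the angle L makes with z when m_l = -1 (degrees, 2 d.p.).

|L| = √42 ℏ ≈ 6.481ℏ; θ_min ≈ 22.21°; θ(m_l=-1) ≈ 98.88°

|L| = ℏ√(6·7) = √42 ℏ ≈ 6.481ℏ.
cos θ_min = 6/√42, so θ_min ≈ 22.21°.
For m_l = -1: cos θ = -1/√42, θ ≈ 98.88°.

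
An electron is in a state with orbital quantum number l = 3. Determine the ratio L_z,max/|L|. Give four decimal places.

L_z,max/|L| = 0.8660

|L| = 2√3 ℏ ≈ 3.4641ℏ, while L_z,max = lℏ = 3ℏ.
L_z,max/|L| = 3/√12 = 0.8660.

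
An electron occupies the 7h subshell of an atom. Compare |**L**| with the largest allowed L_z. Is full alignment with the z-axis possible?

The 7h subshell has l = 5.
|L| = √30 ℏ ≈ 5.4772ℏ, while L_z,max = lℏ = 5ℏ.
Since |L| > L_z,max, the vector can never point exactly along z; the closest it comes is θ_min = arccos(5/√30) ≈ 24.1°.

No: L_z,max = 5ℏ < |L| = √30 ℏ ≈ 5.477ℏ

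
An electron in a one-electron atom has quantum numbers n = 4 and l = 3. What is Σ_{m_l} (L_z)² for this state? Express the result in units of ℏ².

Σ(L_z)² = 28 ℏ²

m_l ∈ {-3, -2, -1, 0, 1, 2, 3}.
Summing m² from −3 to 3: Σ m_l² = 28.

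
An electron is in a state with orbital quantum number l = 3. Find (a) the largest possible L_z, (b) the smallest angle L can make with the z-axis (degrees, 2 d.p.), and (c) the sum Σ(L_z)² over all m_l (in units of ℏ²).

L_z,max = lℏ = 3ℏ.
cos θ_min = 3/√12, so θ_min ≈ 30.00°.
Σ m_l² = 28, so Σ(L_z)² = 28 ℏ².

L_z,max = 3ℏ; θ_min ≈ 30.00°; Σ(L_z)² = 28 ℏ²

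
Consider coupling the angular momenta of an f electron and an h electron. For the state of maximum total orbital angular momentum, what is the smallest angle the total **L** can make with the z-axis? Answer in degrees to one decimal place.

The total orbital quantum number L ranges from |l₁ − l₂| to l₁ + l₂ in integer steps.
L ∈ {2, 3, 4, 5, 6, 7, 8}.
The maximum is L = 8, with |L_tot| = ℏ√(8·9) = 6√2 ℏ.
The minimum angle with z is arccos(8/√72) ≈ 19.5°.

θ_min ≈ 19.5°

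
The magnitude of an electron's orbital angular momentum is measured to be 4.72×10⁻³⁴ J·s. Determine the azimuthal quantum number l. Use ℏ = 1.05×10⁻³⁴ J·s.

l = 4

|L|/ℏ = (4.72×10⁻³⁴)/(1.05×10⁻³⁴) ≈ 4.495.
(|L|/ℏ)² = l(l+1) ≈ 20.21 ⇒ l = 4.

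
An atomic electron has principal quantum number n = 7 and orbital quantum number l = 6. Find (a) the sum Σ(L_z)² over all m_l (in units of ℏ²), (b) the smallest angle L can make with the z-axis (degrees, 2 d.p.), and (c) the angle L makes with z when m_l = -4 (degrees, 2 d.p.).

Σ m_l² = 182, so Σ(L_z)² = 182 ℏ².
cos θ_min = 6/√42, so θ_min ≈ 22.21°.
For m_l = -4: cos θ = -4/√42, θ ≈ 128.11°.

Σ(L_z)² = 182 ℏ²; θ_min ≈ 22.21°; θ(m_l=-4) ≈ 128.11°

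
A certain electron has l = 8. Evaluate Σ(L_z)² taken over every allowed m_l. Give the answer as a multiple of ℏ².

m_l runs from −8 to 8, i.e. {-8, -7, -6, -5, -4, -3, -2, -1, 0, 1, 2, 3, 4, 5, 6, 7, 8}.
Summing m² from −8 to 8: Σ m_l² = 408.

Σ(L_z)² = 408 ℏ²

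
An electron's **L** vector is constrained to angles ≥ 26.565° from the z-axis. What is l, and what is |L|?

At minimum angle, m_l = l, so cos θ = l/√(l(l+1)); cos²θ = l/(l+1) = 0.8000.
Thus l = 0.8000/(1 − 0.8000) ≈ 4.
Then |L| = ℏ√(4·5) = 2√5 ℏ.

l = 4, |L| = 2√5 ℏ ≈ 4.472ℏ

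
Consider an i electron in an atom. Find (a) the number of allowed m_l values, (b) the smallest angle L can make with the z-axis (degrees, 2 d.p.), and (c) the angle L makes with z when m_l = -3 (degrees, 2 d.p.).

For an i orbital, l = 6.
There are 2l+1 = 13 values of m_l.
cos θ_min = 6/√42, so θ_min ≈ 22.21°.
For m_l = -3: cos θ = -3/√42, θ ≈ 117.58°.

13 values; θ_min ≈ 22.21°; θ(m_l=-3) ≈ 117.58°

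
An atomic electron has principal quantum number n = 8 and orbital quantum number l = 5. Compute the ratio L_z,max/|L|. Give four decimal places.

|L| = √30 ℏ ≈ 5.4772ℏ, while L_z,max = lℏ = 5ℏ.
L_z,max/|L| = 5/√30 = 0.9129.

L_z,max/|L| = 0.9129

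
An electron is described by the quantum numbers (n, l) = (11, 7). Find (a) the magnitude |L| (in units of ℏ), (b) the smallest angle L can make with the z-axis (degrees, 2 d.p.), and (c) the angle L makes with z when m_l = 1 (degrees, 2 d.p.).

|L| = 2√14 ℏ ≈ 7.483ℏ; θ_min ≈ 20.70°; θ(m_l=1) ≈ 82.32°

|L| = ℏ√(7·8) = 2√14 ℏ ≈ 7.483ℏ.
cos θ_min = 7/√56, so θ_min ≈ 20.70°.
For m_l = 1: cos θ = 1/√56, θ ≈ 82.32°.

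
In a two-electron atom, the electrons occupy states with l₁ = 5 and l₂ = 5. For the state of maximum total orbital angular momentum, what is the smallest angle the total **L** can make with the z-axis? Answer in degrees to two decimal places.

θ_min ≈ 17.55°

Angular momentum addition gives L = |l₁ − l₂|, …, l₁ + l₂.
So L can be 0, 1, 2, 3, 4, 5, 6, 7, 8, 9, 10.
The maximum is L = 10, with |L_tot| = ℏ√(10·11) = √110 ℏ.
The minimum angle with z is arccos(10/√110) ≈ 17.55°.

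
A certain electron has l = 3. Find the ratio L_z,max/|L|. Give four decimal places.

|L| = 2√3 ℏ ≈ 3.4641ℏ, while L_z,max = lℏ = 3ℏ.
L_z,max/|L| = 3/√12 = 0.8660.

L_z,max/|L| = 0.8660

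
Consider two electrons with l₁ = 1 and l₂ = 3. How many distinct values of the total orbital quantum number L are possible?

3

By the triangle rule, |l₁ − l₂| ≤ L ≤ l₁ + l₂.
So L can be 2, 3, 4.
That is 3 values.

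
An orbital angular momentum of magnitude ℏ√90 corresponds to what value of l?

(|L|/ℏ)² = l(l+1) = 90.
The positive root is l = 9.

l = 9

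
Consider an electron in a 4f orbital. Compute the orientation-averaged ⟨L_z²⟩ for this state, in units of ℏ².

⟨L_z²⟩ = 4 ℏ²

For 4f, l = 3.
m_l runs from −3 to 3, i.e. {-3, -2, -1, 0, 1, 2, 3}.
⟨L_z²⟩ = ℏ²·(Σ m_l²)/(2l+1) = ℏ²·28/7 = 4ℏ².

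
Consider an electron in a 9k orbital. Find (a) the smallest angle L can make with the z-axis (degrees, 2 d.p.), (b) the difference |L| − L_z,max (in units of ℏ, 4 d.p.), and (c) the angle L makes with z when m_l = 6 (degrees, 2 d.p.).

For 9k, l = 7.
cos θ_min = 7/√56, so θ_min ≈ 20.70°.
|L| − L_z,max = (2√14 − 7)ℏ ≈ 0.4833ℏ.
For m_l = 6: cos θ = 6/√56, θ ≈ 36.70°.

θ_min ≈ 20.70°; |L|−L_z,max ≈ 0.4833ℏ; θ(m_l=6) ≈ 36.70°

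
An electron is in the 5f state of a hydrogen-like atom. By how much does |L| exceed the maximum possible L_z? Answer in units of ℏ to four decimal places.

5f means n = 5, l = 3.
|L| = 2√3 ℏ ≈ 3.4641ℏ, while L_z,max = lℏ = 3ℏ.
The difference is (2√3 − 3)ℏ ≈ 0.4641ℏ.

|L| − L_z,max ≈ 0.4641ℏ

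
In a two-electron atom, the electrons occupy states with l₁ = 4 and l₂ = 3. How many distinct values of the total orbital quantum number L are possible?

7

Angular momentum addition gives L = |l₁ − l₂|, …, l₁ + l₂.
Allowed values: L = 1, 2, 3, 4, 5, 6, 7.
That is 7 values.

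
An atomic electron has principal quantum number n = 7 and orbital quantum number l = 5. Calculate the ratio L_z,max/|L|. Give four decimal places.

|L| = √30 ℏ ≈ 5.4772ℏ, while L_z,max = lℏ = 5ℏ.
L_z,max/|L| = 5/√30 = 0.9129.

L_z,max/|L| = 0.9129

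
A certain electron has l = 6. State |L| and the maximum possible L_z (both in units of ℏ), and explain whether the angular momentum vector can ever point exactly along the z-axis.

|L| = √42 ℏ ≈ 6.4807ℏ, while L_z,max = lℏ = 6ℏ.
Since |L| > L_z,max, the vector can never point exactly along z; the closest it comes is θ_min = arccos(6/√42) ≈ 22.2°.

No: L_z,max = 6ℏ < |L| = √42 ℏ ≈ 6.481ℏ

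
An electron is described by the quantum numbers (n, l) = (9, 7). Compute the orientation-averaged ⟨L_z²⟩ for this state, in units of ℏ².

⟨L_z²⟩ = 18.67 ℏ²

m_l ∈ {-7, -6, -5, -4, -3, -2, -1, 0, 1, 2, 3, 4, 5, 6, 7}.
Average of L_z² over 15 states: 280/15 ℏ² = 18.67 ℏ².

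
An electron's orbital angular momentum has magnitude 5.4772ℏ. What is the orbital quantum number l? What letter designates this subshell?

|L| = ℏ√(l(l+1)), so l(l+1) = 30.
Solving: l = 5.

l = 5 (h orbital)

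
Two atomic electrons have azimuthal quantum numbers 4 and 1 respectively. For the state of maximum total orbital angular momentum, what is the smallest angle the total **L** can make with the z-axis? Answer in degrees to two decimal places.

Angular momentum addition gives L = |l₁ − l₂|, …, l₁ + l₂.
Allowed values: L = 3, 4, 5.
The maximum is L = 5, with |L_tot| = ℏ√(5·6) = √30 ℏ.
The minimum angle with z is arccos(5/√30) ≈ 24.09°.

θ_min ≈ 24.09°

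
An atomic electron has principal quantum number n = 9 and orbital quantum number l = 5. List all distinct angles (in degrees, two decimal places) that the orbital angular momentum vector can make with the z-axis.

|L|² = l(l+1)ℏ² = 30ℏ², so |L| = √30 ℏ.
cos θ = m_l/√30 for each m_l ∈ {-5, -4, -3, -2, -1, 0, 1, 2, 3, 4, 5}.

θ ∈ {24.09°, 43.09°, 56.79°, 68.58°, 79.48°, 90.00°, 100.52°, 111.42°, 123.21°, 136.91°, 155.91°}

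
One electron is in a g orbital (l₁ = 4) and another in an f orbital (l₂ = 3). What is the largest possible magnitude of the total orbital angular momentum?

The total orbital quantum number L ranges from |l₁ − l₂| to l₁ + l₂ in integer steps.
So L can be 1, 2, 3, 4, 5, 6, 7.
The largest magnitude corresponds to L = 7: |L_tot| = ℏ√(7·8) = 2√14 ℏ.

|L_tot|_max = 2√14 ℏ ≈ 7.483ℏ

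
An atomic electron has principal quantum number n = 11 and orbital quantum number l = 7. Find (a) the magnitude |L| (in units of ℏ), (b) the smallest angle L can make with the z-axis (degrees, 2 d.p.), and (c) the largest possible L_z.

|L| = ℏ√(7·8) = 2√14 ℏ ≈ 7.483ℏ.
cos θ_min = 7/√56, so θ_min ≈ 20.70°.
L_z,max = lℏ = 7ℏ.

|L| = 2√14 ℏ ≈ 7.483ℏ; θ_min ≈ 20.70°; L_z,max = 7ℏ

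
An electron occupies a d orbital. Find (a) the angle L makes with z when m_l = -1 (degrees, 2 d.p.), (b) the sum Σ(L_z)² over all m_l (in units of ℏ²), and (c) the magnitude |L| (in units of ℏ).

A d state has l = 2.
For m_l = -1: cos θ = -1/√6, θ ≈ 114.09°.
Σ m_l² = 10, so Σ(L_z)² = 10 ℏ².
|L| = ℏ√(2·3) = √6 ℏ ≈ 2.449ℏ.

θ(m_l=-1) ≈ 114.09°; Σ(L_z)² = 10 ℏ²; |L| = √6 ℏ ≈ 2.449ℏ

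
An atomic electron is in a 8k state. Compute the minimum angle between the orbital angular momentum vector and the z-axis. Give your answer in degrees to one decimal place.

8k means n = 8, l = 7.
|L| = ℏ√(l(l+1)) = 2√14 ℏ.
The smallest angle corresponds to the largest L_z, i.e. m_l = l = 7, giving L_z = 7ℏ.
cos θ_min = 7/√56, so θ_min ≈ 20.7°.

θ_min ≈ 20.7°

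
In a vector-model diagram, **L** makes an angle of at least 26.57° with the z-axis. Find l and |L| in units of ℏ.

l = 4, |L| = 2√5 ℏ ≈ 4.472ℏ

At minimum angle, m_l = l, so cos θ = l/√(l(l+1)); cos²θ = l/(l+1) = 0.7999.
l = cos²θ/sin²θ ≈ 4.
Then |L| = ℏ√(4·5) = 2√5 ℏ.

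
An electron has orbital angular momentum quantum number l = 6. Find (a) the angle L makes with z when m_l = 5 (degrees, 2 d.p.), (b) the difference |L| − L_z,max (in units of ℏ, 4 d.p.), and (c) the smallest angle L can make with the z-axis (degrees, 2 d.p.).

θ(m_l=5) ≈ 39.51°; |L|−L_z,max ≈ 0.4807ℏ; θ_min ≈ 22.21°

For m_l = 5: cos θ = 5/√42, θ ≈ 39.51°.
|L| − L_z,max = (√42 − 6)ℏ ≈ 0.4807ℏ.
cos θ_min = 6/√42, so θ_min ≈ 22.21°.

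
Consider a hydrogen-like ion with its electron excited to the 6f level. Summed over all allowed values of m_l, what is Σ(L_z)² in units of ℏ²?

Σ(L_z)² = 28 ℏ²

The 6f level has l = 3.
The allowed m_l values are -3, -2, -1, 0, 1, 2, 3.
Σ m_l² = l(l+1)(2l+1)/3 = 3·4·7/3 = 28.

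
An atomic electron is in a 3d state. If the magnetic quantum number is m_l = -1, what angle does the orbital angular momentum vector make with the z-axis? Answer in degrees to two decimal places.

θ ≈ 114.09°

The 3d subshell has l = 2.
|L|² = l(l+1)ℏ² = 6ℏ², so |L| = √6 ℏ.
L_z = m_l ℏ = −1ℏ.
cos θ = L_z/|L| = -1/√6, so θ ≈ 114.09°.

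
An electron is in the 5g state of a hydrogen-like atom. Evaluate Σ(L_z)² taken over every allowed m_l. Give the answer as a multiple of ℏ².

For 5g, l = 4.
The allowed m_l values are -4, -3, -2, -1, 0, 1, 2, 3, 4.
Σ m_l² = l(l+1)(2l+1)/3 = 4·5·9/3 = 60.

Σ(L_z)² = 60 ℏ²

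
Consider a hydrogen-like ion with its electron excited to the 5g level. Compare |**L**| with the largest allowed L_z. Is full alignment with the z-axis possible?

The 5g level has l = 4.
|L| = 2√5 ℏ ≈ 4.4721ℏ, while L_z,max = lℏ = 4ℏ.
Since |L| > L_z,max, the vector can never point exactly along z; the closest it comes is θ_min = arccos(4/√20) ≈ 26.6°.

No: L_z,max = 4ℏ < |L| = 2√5 ℏ ≈ 4.472ℏ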